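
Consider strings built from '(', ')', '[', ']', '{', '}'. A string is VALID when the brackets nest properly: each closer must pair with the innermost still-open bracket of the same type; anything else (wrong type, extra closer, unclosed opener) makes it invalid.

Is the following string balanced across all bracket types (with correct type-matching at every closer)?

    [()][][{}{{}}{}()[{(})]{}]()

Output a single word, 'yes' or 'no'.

Answer: no

Derivation:
pos 0: push '['; stack = [
pos 1: push '('; stack = [(
pos 2: ')' matches '('; pop; stack = [
pos 3: ']' matches '['; pop; stack = (empty)
pos 4: push '['; stack = [
pos 5: ']' matches '['; pop; stack = (empty)
pos 6: push '['; stack = [
pos 7: push '{'; stack = [{
pos 8: '}' matches '{'; pop; stack = [
pos 9: push '{'; stack = [{
pos 10: push '{'; stack = [{{
pos 11: '}' matches '{'; pop; stack = [{
pos 12: '}' matches '{'; pop; stack = [
pos 13: push '{'; stack = [{
pos 14: '}' matches '{'; pop; stack = [
pos 15: push '('; stack = [(
pos 16: ')' matches '('; pop; stack = [
pos 17: push '['; stack = [[
pos 18: push '{'; stack = [[{
pos 19: push '('; stack = [[{(
pos 20: saw closer '}' but top of stack is '(' (expected ')') → INVALID
Verdict: type mismatch at position 20: '}' closes '(' → no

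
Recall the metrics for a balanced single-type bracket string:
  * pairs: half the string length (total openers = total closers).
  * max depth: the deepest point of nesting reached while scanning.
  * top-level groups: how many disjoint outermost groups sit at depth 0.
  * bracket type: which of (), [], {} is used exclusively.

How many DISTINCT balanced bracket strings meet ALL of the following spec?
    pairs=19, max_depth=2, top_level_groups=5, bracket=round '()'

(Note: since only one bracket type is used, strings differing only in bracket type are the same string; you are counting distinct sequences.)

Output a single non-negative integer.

Answer: 3060

Derivation:
Spec: pairs=19 depth=2 groups=5
Count(depth <= 2) = 3060
Count(depth <= 1) = 0
Count(depth == 2) = 3060 - 0 = 3060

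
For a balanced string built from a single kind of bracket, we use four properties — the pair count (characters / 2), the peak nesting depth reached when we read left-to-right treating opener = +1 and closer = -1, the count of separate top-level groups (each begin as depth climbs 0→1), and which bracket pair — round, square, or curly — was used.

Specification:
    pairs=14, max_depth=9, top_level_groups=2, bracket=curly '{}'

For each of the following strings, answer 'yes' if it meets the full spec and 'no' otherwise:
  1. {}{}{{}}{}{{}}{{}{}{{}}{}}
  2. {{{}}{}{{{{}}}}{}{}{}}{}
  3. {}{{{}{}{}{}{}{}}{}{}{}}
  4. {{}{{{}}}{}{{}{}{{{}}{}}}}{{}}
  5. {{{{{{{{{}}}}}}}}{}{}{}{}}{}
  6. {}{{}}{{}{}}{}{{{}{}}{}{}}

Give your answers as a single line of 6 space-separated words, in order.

String 1 '{}{}{{}}{}{{}}{{}{}{{}}{}}': depth seq [1 0 1 0 1 2 1 0 1 0 1 2 1 0 1 2 1 2 1 2 3 2 1 2 1 0]
  -> pairs=13 depth=3 groups=6 -> no
String 2 '{{{}}{}{{{{}}}}{}{}{}}{}': depth seq [1 2 3 2 1 2 1 2 3 4 5 4 3 2 1 2 1 2 1 2 1 0 1 0]
  -> pairs=12 depth=5 groups=2 -> no
String 3 '{}{{{}{}{}{}{}{}}{}{}{}}': depth seq [1 0 1 2 3 2 3 2 3 2 3 2 3 2 3 2 1 2 1 2 1 2 1 0]
  -> pairs=12 depth=3 groups=2 -> no
String 4 '{{}{{{}}}{}{{}{}{{{}}{}}}}{{}}': depth seq [1 2 1 2 3 4 3 2 1 2 1 2 3 2 3 2 3 4 5 4 3 4 3 2 1 0 1 2 1 0]
  -> pairs=15 depth=5 groups=2 -> no
String 5 '{{{{{{{{{}}}}}}}}{}{}{}{}}{}': depth seq [1 2 3 4 5 6 7 8 9 8 7 6 5 4 3 2 1 2 1 2 1 2 1 2 1 0 1 0]
  -> pairs=14 depth=9 groups=2 -> yes
String 6 '{}{{}}{{}{}}{}{{{}{}}{}{}}': depth seq [1 0 1 2 1 0 1 2 1 2 1 0 1 0 1 2 3 2 3 2 1 2 1 2 1 0]
  -> pairs=13 depth=3 groups=5 -> no

Answer: no no no no yes no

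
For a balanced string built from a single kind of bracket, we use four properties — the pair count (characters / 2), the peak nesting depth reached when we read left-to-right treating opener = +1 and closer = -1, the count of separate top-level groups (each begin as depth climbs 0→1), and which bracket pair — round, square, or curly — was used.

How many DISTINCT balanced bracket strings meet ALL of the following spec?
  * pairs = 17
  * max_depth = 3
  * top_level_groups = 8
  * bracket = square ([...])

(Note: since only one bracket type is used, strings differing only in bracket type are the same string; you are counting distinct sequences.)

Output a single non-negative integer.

Answer: 321248

Derivation:
Spec: pairs=17 depth=3 groups=8
Count(depth <= 3) = 332688
Count(depth <= 2) = 11440
Count(depth == 3) = 332688 - 11440 = 321248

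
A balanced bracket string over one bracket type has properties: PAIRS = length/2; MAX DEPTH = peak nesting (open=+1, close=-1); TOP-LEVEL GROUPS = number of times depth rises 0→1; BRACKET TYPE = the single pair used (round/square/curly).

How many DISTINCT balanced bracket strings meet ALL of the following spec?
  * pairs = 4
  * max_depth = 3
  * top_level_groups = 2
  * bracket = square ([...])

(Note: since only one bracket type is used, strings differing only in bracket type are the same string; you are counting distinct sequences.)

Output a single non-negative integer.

Spec: pairs=4 depth=3 groups=2
Count(depth <= 3) = 5
Count(depth <= 2) = 3
Count(depth == 3) = 5 - 3 = 2

Answer: 2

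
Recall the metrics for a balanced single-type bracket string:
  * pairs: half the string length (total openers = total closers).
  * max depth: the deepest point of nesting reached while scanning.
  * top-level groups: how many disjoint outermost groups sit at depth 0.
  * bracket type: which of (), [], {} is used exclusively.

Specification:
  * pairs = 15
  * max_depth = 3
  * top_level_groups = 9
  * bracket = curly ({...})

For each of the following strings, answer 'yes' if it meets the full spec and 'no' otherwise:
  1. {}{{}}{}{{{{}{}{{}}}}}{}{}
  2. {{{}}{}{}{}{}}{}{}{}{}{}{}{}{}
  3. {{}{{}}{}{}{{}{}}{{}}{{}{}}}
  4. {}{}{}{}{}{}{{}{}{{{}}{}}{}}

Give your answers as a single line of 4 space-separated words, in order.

String 1 '{}{{}}{}{{{{}{}{{}}}}}{}{}': depth seq [1 0 1 2 1 0 1 0 1 2 3 4 3 4 3 4 5 4 3 2 1 0 1 0 1 0]
  -> pairs=13 depth=5 groups=6 -> no
String 2 '{{{}}{}{}{}{}}{}{}{}{}{}{}{}{}': depth seq [1 2 3 2 1 2 1 2 1 2 1 2 1 0 1 0 1 0 1 0 1 0 1 0 1 0 1 0 1 0]
  -> pairs=15 depth=3 groups=9 -> yes
String 3 '{{}{{}}{}{}{{}{}}{{}}{{}{}}}': depth seq [1 2 1 2 3 2 1 2 1 2 1 2 3 2 3 2 1 2 3 2 1 2 3 2 3 2 1 0]
  -> pairs=14 depth=3 groups=1 -> no
String 4 '{}{}{}{}{}{}{{}{}{{{}}{}}{}}': depth seq [1 0 1 0 1 0 1 0 1 0 1 0 1 2 1 2 1 2 3 4 3 2 3 2 1 2 1 0]
  -> pairs=14 depth=4 groups=7 -> no

Answer: no yes no no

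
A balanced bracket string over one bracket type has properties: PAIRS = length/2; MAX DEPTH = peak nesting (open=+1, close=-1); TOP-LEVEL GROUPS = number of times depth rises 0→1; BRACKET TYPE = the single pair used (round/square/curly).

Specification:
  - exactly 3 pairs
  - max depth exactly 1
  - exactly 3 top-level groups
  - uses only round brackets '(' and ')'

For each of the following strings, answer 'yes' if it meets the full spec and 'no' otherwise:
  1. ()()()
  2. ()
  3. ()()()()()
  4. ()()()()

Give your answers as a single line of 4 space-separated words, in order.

Answer: yes no no no

Derivation:
String 1 '()()()': depth seq [1 0 1 0 1 0]
  -> pairs=3 depth=1 groups=3 -> yes
String 2 '()': depth seq [1 0]
  -> pairs=1 depth=1 groups=1 -> no
String 3 '()()()()()': depth seq [1 0 1 0 1 0 1 0 1 0]
  -> pairs=5 depth=1 groups=5 -> no
String 4 '()()()()': depth seq [1 0 1 0 1 0 1 0]
  -> pairs=4 depth=1 groups=4 -> no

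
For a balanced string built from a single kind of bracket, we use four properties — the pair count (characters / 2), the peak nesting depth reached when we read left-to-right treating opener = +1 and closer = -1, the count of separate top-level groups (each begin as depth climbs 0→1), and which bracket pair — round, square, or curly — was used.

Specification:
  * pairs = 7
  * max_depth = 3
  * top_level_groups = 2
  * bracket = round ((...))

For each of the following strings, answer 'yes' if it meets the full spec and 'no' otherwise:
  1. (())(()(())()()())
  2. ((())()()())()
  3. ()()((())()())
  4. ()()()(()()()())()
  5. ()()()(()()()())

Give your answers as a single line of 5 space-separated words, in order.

String 1 '(())(()(())()()())': depth seq [1 2 1 0 1 2 1 2 3 2 1 2 1 2 1 2 1 0]
  -> pairs=9 depth=3 groups=2 -> no
String 2 '((())()()())()': depth seq [1 2 3 2 1 2 1 2 1 2 1 0 1 0]
  -> pairs=7 depth=3 groups=2 -> yes
String 3 '()()((())()())': depth seq [1 0 1 0 1 2 3 2 1 2 1 2 1 0]
  -> pairs=7 depth=3 groups=3 -> no
String 4 '()()()(()()()())()': depth seq [1 0 1 0 1 0 1 2 1 2 1 2 1 2 1 0 1 0]
  -> pairs=9 depth=2 groups=5 -> no
String 5 '()()()(()()()())': depth seq [1 0 1 0 1 0 1 2 1 2 1 2 1 2 1 0]
  -> pairs=8 depth=2 groups=4 -> no

Answer: no yes no no no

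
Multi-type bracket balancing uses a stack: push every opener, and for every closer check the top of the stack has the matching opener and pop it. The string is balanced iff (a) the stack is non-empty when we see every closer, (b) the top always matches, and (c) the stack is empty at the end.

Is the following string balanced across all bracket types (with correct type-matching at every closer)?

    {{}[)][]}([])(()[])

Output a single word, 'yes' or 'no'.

Answer: no

Derivation:
pos 0: push '{'; stack = {
pos 1: push '{'; stack = {{
pos 2: '}' matches '{'; pop; stack = {
pos 3: push '['; stack = {[
pos 4: saw closer ')' but top of stack is '[' (expected ']') → INVALID
Verdict: type mismatch at position 4: ')' closes '[' → no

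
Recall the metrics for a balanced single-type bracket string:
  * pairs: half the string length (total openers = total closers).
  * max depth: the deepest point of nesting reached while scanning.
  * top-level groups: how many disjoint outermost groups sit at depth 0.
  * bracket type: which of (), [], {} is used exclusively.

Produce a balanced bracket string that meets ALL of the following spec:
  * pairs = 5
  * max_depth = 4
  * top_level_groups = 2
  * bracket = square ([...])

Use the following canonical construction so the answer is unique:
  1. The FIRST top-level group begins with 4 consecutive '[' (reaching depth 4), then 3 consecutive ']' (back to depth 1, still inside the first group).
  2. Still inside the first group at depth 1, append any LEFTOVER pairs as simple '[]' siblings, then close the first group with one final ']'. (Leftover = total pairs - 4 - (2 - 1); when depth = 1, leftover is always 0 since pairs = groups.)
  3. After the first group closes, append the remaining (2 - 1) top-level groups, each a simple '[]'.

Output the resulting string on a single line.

Spec: pairs=5 depth=4 groups=2
Leftover pairs = 5 - 4 - (2-1) = 0
First group: deep chain of depth 4 + 0 sibling pairs
Remaining 1 groups: simple '[]' each

Answer: [[[[]]]][]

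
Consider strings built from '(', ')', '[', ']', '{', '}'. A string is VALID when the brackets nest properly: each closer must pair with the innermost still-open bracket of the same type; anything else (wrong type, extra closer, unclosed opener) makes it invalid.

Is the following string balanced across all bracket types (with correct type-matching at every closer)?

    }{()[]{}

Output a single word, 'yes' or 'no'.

pos 0: saw closer '}' but stack is empty → INVALID
Verdict: unmatched closer '}' at position 0 → no

Answer: no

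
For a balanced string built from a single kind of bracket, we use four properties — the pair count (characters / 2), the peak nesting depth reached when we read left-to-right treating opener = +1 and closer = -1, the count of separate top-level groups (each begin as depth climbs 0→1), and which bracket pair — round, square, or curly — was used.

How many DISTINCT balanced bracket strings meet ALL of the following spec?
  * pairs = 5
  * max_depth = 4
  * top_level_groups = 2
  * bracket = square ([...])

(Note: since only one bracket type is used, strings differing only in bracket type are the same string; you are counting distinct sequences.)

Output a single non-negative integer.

Answer: 2

Derivation:
Spec: pairs=5 depth=4 groups=2
Count(depth <= 4) = 14
Count(depth <= 3) = 12
Count(depth == 4) = 14 - 12 = 2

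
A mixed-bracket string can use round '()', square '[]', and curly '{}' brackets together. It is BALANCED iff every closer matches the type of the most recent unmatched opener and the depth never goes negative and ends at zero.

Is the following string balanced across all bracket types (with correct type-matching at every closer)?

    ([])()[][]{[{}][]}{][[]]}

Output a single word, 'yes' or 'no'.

Answer: no

Derivation:
pos 0: push '('; stack = (
pos 1: push '['; stack = ([
pos 2: ']' matches '['; pop; stack = (
pos 3: ')' matches '('; pop; stack = (empty)
pos 4: push '('; stack = (
pos 5: ')' matches '('; pop; stack = (empty)
pos 6: push '['; stack = [
pos 7: ']' matches '['; pop; stack = (empty)
pos 8: push '['; stack = [
pos 9: ']' matches '['; pop; stack = (empty)
pos 10: push '{'; stack = {
pos 11: push '['; stack = {[
pos 12: push '{'; stack = {[{
pos 13: '}' matches '{'; pop; stack = {[
pos 14: ']' matches '['; pop; stack = {
pos 15: push '['; stack = {[
pos 16: ']' matches '['; pop; stack = {
pos 17: '}' matches '{'; pop; stack = (empty)
pos 18: push '{'; stack = {
pos 19: saw closer ']' but top of stack is '{' (expected '}') → INVALID
Verdict: type mismatch at position 19: ']' closes '{' → no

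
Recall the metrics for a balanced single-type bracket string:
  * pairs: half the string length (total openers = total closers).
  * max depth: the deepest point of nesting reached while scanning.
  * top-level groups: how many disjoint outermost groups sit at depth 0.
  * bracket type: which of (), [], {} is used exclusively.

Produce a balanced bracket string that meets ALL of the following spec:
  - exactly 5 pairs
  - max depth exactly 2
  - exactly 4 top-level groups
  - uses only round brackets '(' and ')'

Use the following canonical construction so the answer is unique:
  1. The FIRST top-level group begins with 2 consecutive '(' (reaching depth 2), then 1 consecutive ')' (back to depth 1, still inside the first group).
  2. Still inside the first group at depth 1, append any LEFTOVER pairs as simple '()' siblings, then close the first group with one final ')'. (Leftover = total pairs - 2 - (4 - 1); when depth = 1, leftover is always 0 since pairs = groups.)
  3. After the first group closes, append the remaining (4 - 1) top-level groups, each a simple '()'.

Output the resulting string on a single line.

Answer: (())()()()

Derivation:
Spec: pairs=5 depth=2 groups=4
Leftover pairs = 5 - 2 - (4-1) = 0
First group: deep chain of depth 2 + 0 sibling pairs
Remaining 3 groups: simple '()' each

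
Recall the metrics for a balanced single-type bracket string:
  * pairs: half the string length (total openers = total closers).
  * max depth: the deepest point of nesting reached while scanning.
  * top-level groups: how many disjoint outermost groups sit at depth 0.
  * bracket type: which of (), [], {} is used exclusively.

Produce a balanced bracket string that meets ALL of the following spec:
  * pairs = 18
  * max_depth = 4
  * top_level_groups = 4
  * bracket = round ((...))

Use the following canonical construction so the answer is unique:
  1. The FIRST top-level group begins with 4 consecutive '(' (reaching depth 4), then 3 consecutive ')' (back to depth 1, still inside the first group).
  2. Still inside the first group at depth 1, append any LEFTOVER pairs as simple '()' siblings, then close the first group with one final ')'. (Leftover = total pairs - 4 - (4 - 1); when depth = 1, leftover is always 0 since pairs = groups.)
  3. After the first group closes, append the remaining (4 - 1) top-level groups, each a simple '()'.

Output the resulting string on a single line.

Answer: (((()))()()()()()()()()()()())()()()

Derivation:
Spec: pairs=18 depth=4 groups=4
Leftover pairs = 18 - 4 - (4-1) = 11
First group: deep chain of depth 4 + 11 sibling pairs
Remaining 3 groups: simple '()' each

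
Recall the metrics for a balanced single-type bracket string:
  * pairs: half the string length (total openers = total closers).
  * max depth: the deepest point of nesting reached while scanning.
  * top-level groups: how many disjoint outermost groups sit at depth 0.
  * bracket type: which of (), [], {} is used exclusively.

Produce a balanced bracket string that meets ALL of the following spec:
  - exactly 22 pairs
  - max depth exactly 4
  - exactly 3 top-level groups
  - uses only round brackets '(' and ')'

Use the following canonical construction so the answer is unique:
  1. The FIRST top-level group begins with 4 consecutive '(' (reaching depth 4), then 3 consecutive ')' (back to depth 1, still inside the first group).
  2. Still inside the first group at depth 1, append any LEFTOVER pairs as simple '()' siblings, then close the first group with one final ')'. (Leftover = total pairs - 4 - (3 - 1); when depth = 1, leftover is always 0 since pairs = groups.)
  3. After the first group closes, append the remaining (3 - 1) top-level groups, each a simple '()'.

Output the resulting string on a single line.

Spec: pairs=22 depth=4 groups=3
Leftover pairs = 22 - 4 - (3-1) = 16
First group: deep chain of depth 4 + 16 sibling pairs
Remaining 2 groups: simple '()' each

Answer: (((()))()()()()()()()()()()()()()()()())()()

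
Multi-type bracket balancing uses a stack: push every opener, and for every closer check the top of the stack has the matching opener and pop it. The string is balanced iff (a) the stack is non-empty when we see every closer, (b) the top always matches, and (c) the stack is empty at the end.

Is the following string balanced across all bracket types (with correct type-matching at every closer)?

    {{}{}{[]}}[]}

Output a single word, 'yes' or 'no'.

pos 0: push '{'; stack = {
pos 1: push '{'; stack = {{
pos 2: '}' matches '{'; pop; stack = {
pos 3: push '{'; stack = {{
pos 4: '}' matches '{'; pop; stack = {
pos 5: push '{'; stack = {{
pos 6: push '['; stack = {{[
pos 7: ']' matches '['; pop; stack = {{
pos 8: '}' matches '{'; pop; stack = {
pos 9: '}' matches '{'; pop; stack = (empty)
pos 10: push '['; stack = [
pos 11: ']' matches '['; pop; stack = (empty)
pos 12: saw closer '}' but stack is empty → INVALID
Verdict: unmatched closer '}' at position 12 → no

Answer: no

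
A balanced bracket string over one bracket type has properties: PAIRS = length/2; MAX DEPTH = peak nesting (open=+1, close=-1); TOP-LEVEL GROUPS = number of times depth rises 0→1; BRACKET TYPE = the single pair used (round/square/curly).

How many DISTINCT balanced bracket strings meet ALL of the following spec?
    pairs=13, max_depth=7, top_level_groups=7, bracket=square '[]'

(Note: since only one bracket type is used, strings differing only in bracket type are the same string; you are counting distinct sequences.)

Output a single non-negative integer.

Answer: 7

Derivation:
Spec: pairs=13 depth=7 groups=7
Count(depth <= 7) = 9996
Count(depth <= 6) = 9989
Count(depth == 7) = 9996 - 9989 = 7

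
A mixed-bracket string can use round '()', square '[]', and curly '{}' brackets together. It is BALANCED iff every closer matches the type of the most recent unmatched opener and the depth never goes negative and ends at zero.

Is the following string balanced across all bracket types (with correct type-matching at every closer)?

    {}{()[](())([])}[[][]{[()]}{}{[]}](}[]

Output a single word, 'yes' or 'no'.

pos 0: push '{'; stack = {
pos 1: '}' matches '{'; pop; stack = (empty)
pos 2: push '{'; stack = {
pos 3: push '('; stack = {(
pos 4: ')' matches '('; pop; stack = {
pos 5: push '['; stack = {[
pos 6: ']' matches '['; pop; stack = {
pos 7: push '('; stack = {(
pos 8: push '('; stack = {((
pos 9: ')' matches '('; pop; stack = {(
pos 10: ')' matches '('; pop; stack = {
pos 11: push '('; stack = {(
pos 12: push '['; stack = {([
pos 13: ']' matches '['; pop; stack = {(
pos 14: ')' matches '('; pop; stack = {
pos 15: '}' matches '{'; pop; stack = (empty)
pos 16: push '['; stack = [
pos 17: push '['; stack = [[
pos 18: ']' matches '['; pop; stack = [
pos 19: push '['; stack = [[
pos 20: ']' matches '['; pop; stack = [
pos 21: push '{'; stack = [{
pos 22: push '['; stack = [{[
pos 23: push '('; stack = [{[(
pos 24: ')' matches '('; pop; stack = [{[
pos 25: ']' matches '['; pop; stack = [{
pos 26: '}' matches '{'; pop; stack = [
pos 27: push '{'; stack = [{
pos 28: '}' matches '{'; pop; stack = [
pos 29: push '{'; stack = [{
pos 30: push '['; stack = [{[
pos 31: ']' matches '['; pop; stack = [{
pos 32: '}' matches '{'; pop; stack = [
pos 33: ']' matches '['; pop; stack = (empty)
pos 34: push '('; stack = (
pos 35: saw closer '}' but top of stack is '(' (expected ')') → INVALID
Verdict: type mismatch at position 35: '}' closes '(' → no

Answer: no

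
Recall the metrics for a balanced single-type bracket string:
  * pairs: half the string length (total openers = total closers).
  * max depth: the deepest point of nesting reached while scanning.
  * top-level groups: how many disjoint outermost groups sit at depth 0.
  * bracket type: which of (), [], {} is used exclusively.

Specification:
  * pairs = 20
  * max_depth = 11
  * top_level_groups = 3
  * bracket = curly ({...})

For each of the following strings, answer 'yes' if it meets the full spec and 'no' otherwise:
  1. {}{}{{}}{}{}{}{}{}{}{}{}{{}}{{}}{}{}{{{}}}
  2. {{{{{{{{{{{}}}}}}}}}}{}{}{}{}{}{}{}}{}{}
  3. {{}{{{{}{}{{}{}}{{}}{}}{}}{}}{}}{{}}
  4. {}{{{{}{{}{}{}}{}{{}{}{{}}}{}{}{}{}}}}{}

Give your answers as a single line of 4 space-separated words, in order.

Answer: no yes no no

Derivation:
String 1 '{}{}{{}}{}{}{}{}{}{}{}{}{{}}{{}}{}{}{{{}}}': depth seq [1 0 1 0 1 2 1 0 1 0 1 0 1 0 1 0 1 0 1 0 1 0 1 0 1 2 1 0 1 2 1 0 1 0 1 0 1 2 3 2 1 0]
  -> pairs=21 depth=3 groups=16 -> no
String 2 '{{{{{{{{{{{}}}}}}}}}}{}{}{}{}{}{}{}}{}{}': depth seq [1 2 3 4 5 6 7 8 9 10 11 10 9 8 7 6 5 4 3 2 1 2 1 2 1 2 1 2 1 2 1 2 1 2 1 0 1 0 1 0]
  -> pairs=20 depth=11 groups=3 -> yes
String 3 '{{}{{{{}{}{{}{}}{{}}{}}{}}{}}{}}{{}}': depth seq [1 2 1 2 3 4 5 4 5 4 5 6 5 6 5 4 5 6 5 4 5 4 3 4 3 2 3 2 1 2 1 0 1 2 1 0]
  -> pairs=18 depth=6 groups=2 -> no
String 4 '{}{{{{}{{}{}{}}{}{{}{}{{}}}{}{}{}{}}}}{}': depth seq [1 0 1 2 3 4 3 4 5 4 5 4 5 4 3 4 3 4 5 4 5 4 5 6 5 4 3 4 3 4 3 4 3 4 3 2 1 0 1 0]
  -> pairs=20 depth=6 groups=3 -> no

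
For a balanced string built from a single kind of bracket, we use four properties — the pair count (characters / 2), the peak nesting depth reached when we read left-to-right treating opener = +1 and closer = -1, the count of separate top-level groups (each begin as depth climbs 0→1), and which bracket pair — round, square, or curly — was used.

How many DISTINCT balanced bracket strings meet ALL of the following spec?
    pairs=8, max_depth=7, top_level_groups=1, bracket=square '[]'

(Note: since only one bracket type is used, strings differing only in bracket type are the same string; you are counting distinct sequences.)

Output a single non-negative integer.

Spec: pairs=8 depth=7 groups=1
Count(depth <= 7) = 428
Count(depth <= 6) = 417
Count(depth == 7) = 428 - 417 = 11

Answer: 11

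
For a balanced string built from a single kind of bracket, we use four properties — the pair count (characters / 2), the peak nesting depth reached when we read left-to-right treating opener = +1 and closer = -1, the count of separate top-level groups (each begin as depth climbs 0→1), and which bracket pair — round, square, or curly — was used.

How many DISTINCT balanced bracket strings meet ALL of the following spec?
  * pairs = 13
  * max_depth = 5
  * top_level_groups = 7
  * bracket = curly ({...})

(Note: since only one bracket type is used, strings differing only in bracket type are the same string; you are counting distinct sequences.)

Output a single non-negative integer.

Answer: 714

Derivation:
Spec: pairs=13 depth=5 groups=7
Count(depth <= 5) = 9884
Count(depth <= 4) = 9170
Count(depth == 5) = 9884 - 9170 = 714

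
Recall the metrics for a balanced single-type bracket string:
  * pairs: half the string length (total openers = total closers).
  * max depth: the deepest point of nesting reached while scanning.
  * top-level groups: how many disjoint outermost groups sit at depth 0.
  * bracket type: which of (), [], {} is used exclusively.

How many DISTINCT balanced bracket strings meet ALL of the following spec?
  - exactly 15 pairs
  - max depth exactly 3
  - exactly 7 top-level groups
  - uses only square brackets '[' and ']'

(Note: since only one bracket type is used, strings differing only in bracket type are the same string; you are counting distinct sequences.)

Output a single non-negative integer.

Answer: 56903

Derivation:
Spec: pairs=15 depth=3 groups=7
Count(depth <= 3) = 59906
Count(depth <= 2) = 3003
Count(depth == 3) = 59906 - 3003 = 56903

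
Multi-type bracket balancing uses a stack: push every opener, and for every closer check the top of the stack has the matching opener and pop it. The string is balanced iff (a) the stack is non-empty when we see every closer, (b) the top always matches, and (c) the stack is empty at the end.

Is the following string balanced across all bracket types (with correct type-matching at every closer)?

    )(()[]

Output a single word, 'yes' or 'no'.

Answer: no

Derivation:
pos 0: saw closer ')' but stack is empty → INVALID
Verdict: unmatched closer ')' at position 0 → no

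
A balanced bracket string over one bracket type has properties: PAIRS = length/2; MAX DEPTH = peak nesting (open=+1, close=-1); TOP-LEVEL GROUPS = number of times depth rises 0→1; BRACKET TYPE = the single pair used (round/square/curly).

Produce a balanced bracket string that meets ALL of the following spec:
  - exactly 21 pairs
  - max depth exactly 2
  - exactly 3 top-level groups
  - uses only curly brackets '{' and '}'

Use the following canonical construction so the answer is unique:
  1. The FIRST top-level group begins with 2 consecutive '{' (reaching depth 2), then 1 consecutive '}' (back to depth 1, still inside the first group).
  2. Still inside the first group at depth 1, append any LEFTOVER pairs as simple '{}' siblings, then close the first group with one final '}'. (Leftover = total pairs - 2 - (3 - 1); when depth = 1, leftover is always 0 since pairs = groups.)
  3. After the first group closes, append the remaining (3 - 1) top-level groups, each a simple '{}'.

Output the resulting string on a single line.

Spec: pairs=21 depth=2 groups=3
Leftover pairs = 21 - 2 - (3-1) = 17
First group: deep chain of depth 2 + 17 sibling pairs
Remaining 2 groups: simple '{}' each

Answer: {{}{}{}{}{}{}{}{}{}{}{}{}{}{}{}{}{}{}}{}{}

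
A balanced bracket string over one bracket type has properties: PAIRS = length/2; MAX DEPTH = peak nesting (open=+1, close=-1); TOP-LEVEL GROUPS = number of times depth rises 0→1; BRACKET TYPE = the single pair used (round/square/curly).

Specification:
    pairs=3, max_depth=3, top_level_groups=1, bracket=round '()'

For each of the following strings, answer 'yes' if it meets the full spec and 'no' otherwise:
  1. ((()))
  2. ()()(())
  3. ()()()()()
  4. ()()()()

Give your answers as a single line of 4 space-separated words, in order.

Answer: yes no no no

Derivation:
String 1 '((()))': depth seq [1 2 3 2 1 0]
  -> pairs=3 depth=3 groups=1 -> yes
String 2 '()()(())': depth seq [1 0 1 0 1 2 1 0]
  -> pairs=4 depth=2 groups=3 -> no
String 3 '()()()()()': depth seq [1 0 1 0 1 0 1 0 1 0]
  -> pairs=5 depth=1 groups=5 -> no
String 4 '()()()()': depth seq [1 0 1 0 1 0 1 0]
  -> pairs=4 depth=1 groups=4 -> no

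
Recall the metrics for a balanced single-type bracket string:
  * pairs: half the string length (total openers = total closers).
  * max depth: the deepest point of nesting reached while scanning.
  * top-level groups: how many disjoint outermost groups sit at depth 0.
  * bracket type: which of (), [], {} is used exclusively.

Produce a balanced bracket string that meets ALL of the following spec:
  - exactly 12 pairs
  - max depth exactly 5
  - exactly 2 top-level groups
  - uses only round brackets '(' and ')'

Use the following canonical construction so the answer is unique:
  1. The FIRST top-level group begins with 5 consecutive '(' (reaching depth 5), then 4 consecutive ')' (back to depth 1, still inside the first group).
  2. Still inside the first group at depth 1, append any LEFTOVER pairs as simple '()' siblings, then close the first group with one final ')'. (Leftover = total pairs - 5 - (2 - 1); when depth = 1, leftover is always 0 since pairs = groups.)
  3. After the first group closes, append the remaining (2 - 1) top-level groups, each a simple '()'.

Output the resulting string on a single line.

Spec: pairs=12 depth=5 groups=2
Leftover pairs = 12 - 5 - (2-1) = 6
First group: deep chain of depth 5 + 6 sibling pairs
Remaining 1 groups: simple '()' each

Answer: ((((())))()()()()()())()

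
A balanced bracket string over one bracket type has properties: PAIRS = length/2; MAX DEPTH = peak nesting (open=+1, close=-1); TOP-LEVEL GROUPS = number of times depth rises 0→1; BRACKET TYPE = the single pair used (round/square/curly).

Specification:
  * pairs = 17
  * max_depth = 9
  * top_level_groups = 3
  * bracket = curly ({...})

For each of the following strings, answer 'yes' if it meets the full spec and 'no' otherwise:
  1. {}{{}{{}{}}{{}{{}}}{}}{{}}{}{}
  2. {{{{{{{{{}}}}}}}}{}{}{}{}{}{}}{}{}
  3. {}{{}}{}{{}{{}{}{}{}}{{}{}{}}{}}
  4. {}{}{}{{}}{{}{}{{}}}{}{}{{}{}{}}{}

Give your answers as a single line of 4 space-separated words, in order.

Answer: no yes no no

Derivation:
String 1 '{}{{}{{}{}}{{}{{}}}{}}{{}}{}{}': depth seq [1 0 1 2 1 2 3 2 3 2 1 2 3 2 3 4 3 2 1 2 1 0 1 2 1 0 1 0 1 0]
  -> pairs=15 depth=4 groups=5 -> no
String 2 '{{{{{{{{{}}}}}}}}{}{}{}{}{}{}}{}{}': depth seq [1 2 3 4 5 6 7 8 9 8 7 6 5 4 3 2 1 2 1 2 1 2 1 2 1 2 1 2 1 0 1 0 1 0]
  -> pairs=17 depth=9 groups=3 -> yes
String 3 '{}{{}}{}{{}{{}{}{}{}}{{}{}{}}{}}': depth seq [1 0 1 2 1 0 1 0 1 2 1 2 3 2 3 2 3 2 3 2 1 2 3 2 3 2 3 2 1 2 1 0]
  -> pairs=16 depth=3 groups=4 -> no
String 4 '{}{}{}{{}}{{}{}{{}}}{}{}{{}{}{}}{}': depth seq [1 0 1 0 1 0 1 2 1 0 1 2 1 2 1 2 3 2 1 0 1 0 1 0 1 2 1 2 1 2 1 0 1 0]
  -> pairs=17 depth=3 groups=9 -> no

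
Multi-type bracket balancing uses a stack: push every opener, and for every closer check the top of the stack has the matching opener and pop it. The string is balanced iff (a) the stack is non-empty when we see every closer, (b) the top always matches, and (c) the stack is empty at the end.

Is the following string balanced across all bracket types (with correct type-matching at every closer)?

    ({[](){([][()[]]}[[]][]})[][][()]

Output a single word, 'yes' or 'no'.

pos 0: push '('; stack = (
pos 1: push '{'; stack = ({
pos 2: push '['; stack = ({[
pos 3: ']' matches '['; pop; stack = ({
pos 4: push '('; stack = ({(
pos 5: ')' matches '('; pop; stack = ({
pos 6: push '{'; stack = ({{
pos 7: push '('; stack = ({{(
pos 8: push '['; stack = ({{([
pos 9: ']' matches '['; pop; stack = ({{(
pos 10: push '['; stack = ({{([
pos 11: push '('; stack = ({{([(
pos 12: ')' matches '('; pop; stack = ({{([
pos 13: push '['; stack = ({{([[
pos 14: ']' matches '['; pop; stack = ({{([
pos 15: ']' matches '['; pop; stack = ({{(
pos 16: saw closer '}' but top of stack is '(' (expected ')') → INVALID
Verdict: type mismatch at position 16: '}' closes '(' → no

Answer: no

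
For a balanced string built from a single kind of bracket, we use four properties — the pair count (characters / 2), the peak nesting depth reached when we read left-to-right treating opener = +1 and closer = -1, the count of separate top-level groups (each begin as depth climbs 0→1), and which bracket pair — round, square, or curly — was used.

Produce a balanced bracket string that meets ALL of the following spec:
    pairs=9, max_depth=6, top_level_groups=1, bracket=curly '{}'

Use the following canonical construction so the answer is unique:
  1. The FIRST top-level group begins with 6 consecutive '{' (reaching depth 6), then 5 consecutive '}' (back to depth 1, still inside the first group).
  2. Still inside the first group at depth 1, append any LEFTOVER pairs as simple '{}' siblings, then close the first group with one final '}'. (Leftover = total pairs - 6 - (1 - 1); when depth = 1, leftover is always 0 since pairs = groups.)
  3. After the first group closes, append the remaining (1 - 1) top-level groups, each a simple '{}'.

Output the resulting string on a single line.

Spec: pairs=9 depth=6 groups=1
Leftover pairs = 9 - 6 - (1-1) = 3
First group: deep chain of depth 6 + 3 sibling pairs
Remaining 0 groups: simple '{}' each

Answer: {{{{{{}}}}}{}{}{}}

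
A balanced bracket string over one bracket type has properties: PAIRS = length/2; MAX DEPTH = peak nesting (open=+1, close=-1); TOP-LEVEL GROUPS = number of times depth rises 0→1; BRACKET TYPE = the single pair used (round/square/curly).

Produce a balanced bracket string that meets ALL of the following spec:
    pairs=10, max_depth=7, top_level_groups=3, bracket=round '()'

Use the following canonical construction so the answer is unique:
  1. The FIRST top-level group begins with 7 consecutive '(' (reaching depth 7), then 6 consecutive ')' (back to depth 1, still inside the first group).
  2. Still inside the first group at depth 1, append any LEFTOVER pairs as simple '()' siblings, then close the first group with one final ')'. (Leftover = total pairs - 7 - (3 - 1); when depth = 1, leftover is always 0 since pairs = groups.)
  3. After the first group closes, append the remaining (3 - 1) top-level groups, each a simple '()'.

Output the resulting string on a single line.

Spec: pairs=10 depth=7 groups=3
Leftover pairs = 10 - 7 - (3-1) = 1
First group: deep chain of depth 7 + 1 sibling pairs
Remaining 2 groups: simple '()' each

Answer: ((((((())))))())()()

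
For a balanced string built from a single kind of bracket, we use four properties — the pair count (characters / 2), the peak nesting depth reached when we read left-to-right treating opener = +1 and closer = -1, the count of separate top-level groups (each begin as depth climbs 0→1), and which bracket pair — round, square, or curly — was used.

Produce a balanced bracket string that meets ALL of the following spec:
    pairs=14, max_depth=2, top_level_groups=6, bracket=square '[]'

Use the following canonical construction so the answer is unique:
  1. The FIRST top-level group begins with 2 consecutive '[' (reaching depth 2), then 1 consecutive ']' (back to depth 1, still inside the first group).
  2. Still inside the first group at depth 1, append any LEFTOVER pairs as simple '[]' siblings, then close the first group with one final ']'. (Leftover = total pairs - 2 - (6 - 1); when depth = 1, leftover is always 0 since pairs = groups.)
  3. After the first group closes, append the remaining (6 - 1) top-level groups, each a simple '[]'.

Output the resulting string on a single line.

Spec: pairs=14 depth=2 groups=6
Leftover pairs = 14 - 2 - (6-1) = 7
First group: deep chain of depth 2 + 7 sibling pairs
Remaining 5 groups: simple '[]' each

Answer: [[][][][][][][][]][][][][][]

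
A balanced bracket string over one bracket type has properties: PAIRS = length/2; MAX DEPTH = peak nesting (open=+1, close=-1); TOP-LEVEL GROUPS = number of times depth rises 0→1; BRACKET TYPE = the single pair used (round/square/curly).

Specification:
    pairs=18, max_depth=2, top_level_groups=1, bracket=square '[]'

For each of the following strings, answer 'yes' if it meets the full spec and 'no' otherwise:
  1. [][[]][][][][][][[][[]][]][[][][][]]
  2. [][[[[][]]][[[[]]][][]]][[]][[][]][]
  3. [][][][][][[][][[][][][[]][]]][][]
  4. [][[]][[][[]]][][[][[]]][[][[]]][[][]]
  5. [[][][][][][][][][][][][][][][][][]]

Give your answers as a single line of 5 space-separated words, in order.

String 1 '[][[]][][][][][][[][[]][]][[][][][]]': depth seq [1 0 1 2 1 0 1 0 1 0 1 0 1 0 1 0 1 2 1 2 3 2 1 2 1 0 1 2 1 2 1 2 1 2 1 0]
  -> pairs=18 depth=3 groups=9 -> no
String 2 '[][[[[][]]][[[[]]][][]]][[]][[][]][]': depth seq [1 0 1 2 3 4 3 4 3 2 1 2 3 4 5 4 3 2 3 2 3 2 1 0 1 2 1 0 1 2 1 2 1 0 1 0]
  -> pairs=18 depth=5 groups=5 -> no
String 3 '[][][][][][[][][[][][][[]][]]][][]': depth seq [1 0 1 0 1 0 1 0 1 0 1 2 1 2 1 2 3 2 3 2 3 2 3 4 3 2 3 2 1 0 1 0 1 0]
  -> pairs=17 depth=4 groups=8 -> no
String 4 '[][[]][[][[]]][][[][[]]][[][[]]][[][]]': depth seq [1 0 1 2 1 0 1 2 1 2 3 2 1 0 1 0 1 2 1 2 3 2 1 0 1 2 1 2 3 2 1 0 1 2 1 2 1 0]
  -> pairs=19 depth=3 groups=7 -> no
String 5 '[[][][][][][][][][][][][][][][][][]]': depth seq [1 2 1 2 1 2 1 2 1 2 1 2 1 2 1 2 1 2 1 2 1 2 1 2 1 2 1 2 1 2 1 2 1 2 1 0]
  -> pairs=18 depth=2 groups=1 -> yes

Answer: no no no no yes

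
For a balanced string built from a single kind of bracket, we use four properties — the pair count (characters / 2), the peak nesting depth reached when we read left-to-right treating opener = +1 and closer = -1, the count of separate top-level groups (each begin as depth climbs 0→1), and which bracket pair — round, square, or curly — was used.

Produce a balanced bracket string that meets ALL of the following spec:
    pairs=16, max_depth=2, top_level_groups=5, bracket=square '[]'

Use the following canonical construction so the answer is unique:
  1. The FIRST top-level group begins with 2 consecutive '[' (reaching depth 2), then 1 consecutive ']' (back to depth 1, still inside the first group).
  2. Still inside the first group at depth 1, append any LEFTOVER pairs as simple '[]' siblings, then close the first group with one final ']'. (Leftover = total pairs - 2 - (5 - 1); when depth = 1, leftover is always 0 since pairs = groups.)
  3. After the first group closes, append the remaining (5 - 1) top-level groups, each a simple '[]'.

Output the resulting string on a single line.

Answer: [[][][][][][][][][][][]][][][][]

Derivation:
Spec: pairs=16 depth=2 groups=5
Leftover pairs = 16 - 2 - (5-1) = 10
First group: deep chain of depth 2 + 10 sibling pairs
Remaining 4 groups: simple '[]' each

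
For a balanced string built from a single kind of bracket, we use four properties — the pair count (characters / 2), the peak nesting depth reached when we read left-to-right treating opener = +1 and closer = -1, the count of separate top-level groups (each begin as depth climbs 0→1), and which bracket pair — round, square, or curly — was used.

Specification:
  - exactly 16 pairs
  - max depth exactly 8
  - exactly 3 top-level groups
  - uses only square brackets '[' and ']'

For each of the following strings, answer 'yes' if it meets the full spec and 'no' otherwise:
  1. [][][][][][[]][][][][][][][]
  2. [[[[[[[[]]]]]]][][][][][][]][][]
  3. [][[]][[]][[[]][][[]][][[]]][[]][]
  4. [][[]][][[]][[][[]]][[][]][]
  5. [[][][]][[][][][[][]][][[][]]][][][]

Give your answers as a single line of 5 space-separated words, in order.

Answer: no yes no no no

Derivation:
String 1 '[][][][][][[]][][][][][][][]': depth seq [1 0 1 0 1 0 1 0 1 0 1 2 1 0 1 0 1 0 1 0 1 0 1 0 1 0 1 0]
  -> pairs=14 depth=2 groups=13 -> no
String 2 '[[[[[[[[]]]]]]][][][][][][]][][]': depth seq [1 2 3 4 5 6 7 8 7 6 5 4 3 2 1 2 1 2 1 2 1 2 1 2 1 2 1 0 1 0 1 0]
  -> pairs=16 depth=8 groups=3 -> yes
String 3 '[][[]][[]][[[]][][[]][][[]]][[]][]': depth seq [1 0 1 2 1 0 1 2 1 0 1 2 3 2 1 2 1 2 3 2 1 2 1 2 3 2 1 0 1 2 1 0 1 0]
  -> pairs=17 depth=3 groups=6 -> no
String 4 '[][[]][][[]][[][[]]][[][]][]': depth seq [1 0 1 2 1 0 1 0 1 2 1 0 1 2 1 2 3 2 1 0 1 2 1 2 1 0 1 0]
  -> pairs=14 depth=3 groups=7 -> no
String 5 '[[][][]][[][][][[][]][][[][]]][][][]': depth seq [1 2 1 2 1 2 1 0 1 2 1 2 1 2 1 2 3 2 3 2 1 2 1 2 3 2 3 2 1 0 1 0 1 0 1 0]
  -> pairs=18 depth=3 groups=5 -> no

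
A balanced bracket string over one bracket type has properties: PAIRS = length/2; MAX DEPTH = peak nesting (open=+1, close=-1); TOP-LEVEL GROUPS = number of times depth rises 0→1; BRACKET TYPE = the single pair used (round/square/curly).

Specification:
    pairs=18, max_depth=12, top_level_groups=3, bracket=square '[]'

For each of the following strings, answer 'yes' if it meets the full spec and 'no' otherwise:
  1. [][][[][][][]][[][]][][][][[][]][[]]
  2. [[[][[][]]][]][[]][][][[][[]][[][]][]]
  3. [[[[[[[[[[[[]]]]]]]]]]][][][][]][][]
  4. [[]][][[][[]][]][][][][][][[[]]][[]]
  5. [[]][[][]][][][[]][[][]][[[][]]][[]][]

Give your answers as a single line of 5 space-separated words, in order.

String 1 '[][][[][][][]][[][]][][][][[][]][[]]': depth seq [1 0 1 0 1 2 1 2 1 2 1 2 1 0 1 2 1 2 1 0 1 0 1 0 1 0 1 2 1 2 1 0 1 2 1 0]
  -> pairs=18 depth=2 groups=9 -> no
String 2 '[[[][[][]]][]][[]][][][[][[]][[][]][]]': depth seq [1 2 3 2 3 4 3 4 3 2 1 2 1 0 1 2 1 0 1 0 1 0 1 2 1 2 3 2 1 2 3 2 3 2 1 2 1 0]
  -> pairs=19 depth=4 groups=5 -> no
String 3 '[[[[[[[[[[[[]]]]]]]]]]][][][][]][][]': depth seq [1 2 3 4 5 6 7 8 9 10 11 12 11 10 9 8 7 6 5 4 3 2 1 2 1 2 1 2 1 2 1 0 1 0 1 0]
  -> pairs=18 depth=12 groups=3 -> yes
String 4 '[[]][][[][[]][]][][][][][][[[]]][[]]': depth seq [1 2 1 0 1 0 1 2 1 2 3 2 1 2 1 0 1 0 1 0 1 0 1 0 1 0 1 2 3 2 1 0 1 2 1 0]
  -> pairs=18 depth=3 groups=10 -> no
String 5 '[[]][[][]][][][[]][[][]][[[][]]][[]][]': depth seq [1 2 1 0 1 2 1 2 1 0 1 0 1 0 1 2 1 0 1 2 1 2 1 0 1 2 3 2 3 2 1 0 1 2 1 0 1 0]
  -> pairs=19 depth=3 groups=9 -> no

Answer: no no yes no no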